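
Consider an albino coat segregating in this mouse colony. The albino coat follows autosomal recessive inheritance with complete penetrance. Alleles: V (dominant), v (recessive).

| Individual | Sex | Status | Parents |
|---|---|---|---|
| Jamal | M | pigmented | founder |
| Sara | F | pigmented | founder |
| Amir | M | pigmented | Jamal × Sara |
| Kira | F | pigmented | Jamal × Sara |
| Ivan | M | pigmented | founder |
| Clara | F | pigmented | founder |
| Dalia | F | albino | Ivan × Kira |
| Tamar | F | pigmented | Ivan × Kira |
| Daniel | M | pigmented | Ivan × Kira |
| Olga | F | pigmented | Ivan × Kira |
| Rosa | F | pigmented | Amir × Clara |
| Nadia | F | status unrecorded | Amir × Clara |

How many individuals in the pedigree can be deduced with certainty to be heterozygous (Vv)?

2

Obligate heterozygotes: Kira is pigmented so carries V and passed v to Dalia (vv), so Kira is Vv; Ivan is pigmented so carries V and passed v to Dalia (vv), so Ivan is Vv.
Every other individual is either homozygous by phenotype or has at least one consistent homozygous assignment, so the count is 2.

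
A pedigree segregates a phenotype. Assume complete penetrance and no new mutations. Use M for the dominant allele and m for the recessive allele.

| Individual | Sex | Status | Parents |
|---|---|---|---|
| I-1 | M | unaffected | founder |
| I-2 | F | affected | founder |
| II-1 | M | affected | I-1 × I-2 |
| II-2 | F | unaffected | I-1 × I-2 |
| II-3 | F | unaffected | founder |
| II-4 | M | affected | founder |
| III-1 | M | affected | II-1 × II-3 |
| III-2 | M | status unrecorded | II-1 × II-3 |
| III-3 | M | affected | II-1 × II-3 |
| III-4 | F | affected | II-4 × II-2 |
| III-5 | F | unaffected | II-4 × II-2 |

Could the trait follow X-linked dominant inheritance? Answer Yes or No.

Under X-linked dominant, III-1 (affected, male) cannot arise from II-1 (affected) × II-3 (unaffected).

No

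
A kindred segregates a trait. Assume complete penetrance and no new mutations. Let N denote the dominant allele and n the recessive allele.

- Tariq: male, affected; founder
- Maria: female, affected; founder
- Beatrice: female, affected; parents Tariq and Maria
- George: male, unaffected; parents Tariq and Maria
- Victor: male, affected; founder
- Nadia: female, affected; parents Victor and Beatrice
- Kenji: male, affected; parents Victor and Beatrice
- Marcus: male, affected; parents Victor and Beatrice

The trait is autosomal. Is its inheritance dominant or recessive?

Tariq and Maria are both affected yet have an unaffected child George. Under a recessive model two affected parents are homozygous and every child would be affected, so the trait cannot be recessive.

dominant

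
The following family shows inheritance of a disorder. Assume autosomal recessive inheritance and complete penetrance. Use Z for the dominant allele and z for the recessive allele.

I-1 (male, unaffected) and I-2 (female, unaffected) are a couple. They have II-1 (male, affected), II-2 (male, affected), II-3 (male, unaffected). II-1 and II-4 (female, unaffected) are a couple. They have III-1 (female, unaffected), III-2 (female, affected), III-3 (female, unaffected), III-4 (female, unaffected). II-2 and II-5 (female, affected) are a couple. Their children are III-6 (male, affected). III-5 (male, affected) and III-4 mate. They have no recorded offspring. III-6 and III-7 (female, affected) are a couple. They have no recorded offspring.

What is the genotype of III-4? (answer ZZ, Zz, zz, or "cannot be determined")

Zz

From phenotype alone, III-4 is ZZ or Zz.
III-4 is unaffected so carries Z and received z from II-1 (zz), so III-4 is Zz.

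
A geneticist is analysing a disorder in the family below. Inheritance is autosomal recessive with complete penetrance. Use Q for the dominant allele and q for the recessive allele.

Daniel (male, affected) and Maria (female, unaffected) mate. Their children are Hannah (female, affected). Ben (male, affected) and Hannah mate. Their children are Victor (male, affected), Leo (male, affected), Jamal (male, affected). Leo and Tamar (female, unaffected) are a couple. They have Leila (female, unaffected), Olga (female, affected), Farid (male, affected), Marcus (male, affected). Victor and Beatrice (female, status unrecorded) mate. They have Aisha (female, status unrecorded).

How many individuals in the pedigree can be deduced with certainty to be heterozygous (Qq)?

3

Obligate heterozygotes: Maria is unaffected so carries Q and passed q to Hannah (qq), so Maria is Qq; Tamar is unaffected so carries Q and passed q to Olga (qq), so Tamar is Qq; Leila is unaffected so carries Q and received q from Leo (qq), so Leila is Qq.
Every other individual is either homozygous by phenotype or has at least one consistent homozygous assignment, so the count is 3.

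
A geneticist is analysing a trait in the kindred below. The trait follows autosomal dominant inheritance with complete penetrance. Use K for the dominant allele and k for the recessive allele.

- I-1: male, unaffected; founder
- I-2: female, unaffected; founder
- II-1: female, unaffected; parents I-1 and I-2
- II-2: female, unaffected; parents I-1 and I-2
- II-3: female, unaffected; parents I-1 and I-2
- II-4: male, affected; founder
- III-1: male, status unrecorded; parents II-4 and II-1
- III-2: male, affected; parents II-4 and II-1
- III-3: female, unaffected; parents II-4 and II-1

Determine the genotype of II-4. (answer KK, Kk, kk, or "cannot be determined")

From phenotype alone, II-4 is KK or Kk.
II-4 is affected so carries K and passed k to III-3 (kk), so II-4 is Kk.

Kk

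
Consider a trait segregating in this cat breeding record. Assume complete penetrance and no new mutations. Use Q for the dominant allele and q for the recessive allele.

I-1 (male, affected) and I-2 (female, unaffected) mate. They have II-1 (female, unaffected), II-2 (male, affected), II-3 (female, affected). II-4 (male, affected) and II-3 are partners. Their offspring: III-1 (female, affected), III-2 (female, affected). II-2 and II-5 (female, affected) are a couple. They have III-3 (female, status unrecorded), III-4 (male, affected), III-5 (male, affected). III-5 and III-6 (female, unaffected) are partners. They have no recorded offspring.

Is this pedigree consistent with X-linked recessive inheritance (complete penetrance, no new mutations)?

A consistent assignment under X-linked recessive exists: I-1 X^q Y, I-2 X^Q X^q, II-1 X^Q X^q, II-2 X^q Y, II-3 X^q X^q, II-4 X^q Y, II-5 X^q X^q, III-1 X^q X^q, III-2 X^q X^q, III-3 X^q X^q, III-4 X^q Y, III-5 X^q Y, III-6 X^Q X^Q.
In this assignment every recorded phenotype matches its genotype and every non-founder's genotype is obtainable from its parents' genotypes, so the pedigree is consistent.

Yes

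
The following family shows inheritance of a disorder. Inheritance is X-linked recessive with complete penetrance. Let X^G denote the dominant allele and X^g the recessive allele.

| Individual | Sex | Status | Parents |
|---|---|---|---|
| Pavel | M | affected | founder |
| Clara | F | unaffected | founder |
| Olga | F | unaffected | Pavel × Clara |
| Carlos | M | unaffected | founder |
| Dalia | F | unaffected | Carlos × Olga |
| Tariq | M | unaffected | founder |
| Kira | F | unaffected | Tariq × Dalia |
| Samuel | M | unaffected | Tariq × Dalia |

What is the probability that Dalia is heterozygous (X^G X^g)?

Carlos is unaffected, so Carlos is X^G Y.
Olga is unaffected so carries G and received g from Pavel (X^g Y), so Olga is X^G X^g.
Their cross gives offspring ratios 1/2 X^G X^G : 1/2 X^G X^g. Conditioning on Dalia being unaffected, P(X^G X^g) = 1/2 / 1 = 1/2 before taking Dalia's own offspring into account.
Tariq is unaffected, so Tariq is X^G Y.
Now use Dalia's offspring. Probability of each recorded status — unaffected son Samuel: 1/2 if Dalia is X^G X^g, 1 if X^G X^G. (Kira: equally likely either way, so uninformative.)
Bayes: P(X^G X^g) = 1/2·1/2 / (1/2·1/2 + 1/2·1) = 1/3.

1/3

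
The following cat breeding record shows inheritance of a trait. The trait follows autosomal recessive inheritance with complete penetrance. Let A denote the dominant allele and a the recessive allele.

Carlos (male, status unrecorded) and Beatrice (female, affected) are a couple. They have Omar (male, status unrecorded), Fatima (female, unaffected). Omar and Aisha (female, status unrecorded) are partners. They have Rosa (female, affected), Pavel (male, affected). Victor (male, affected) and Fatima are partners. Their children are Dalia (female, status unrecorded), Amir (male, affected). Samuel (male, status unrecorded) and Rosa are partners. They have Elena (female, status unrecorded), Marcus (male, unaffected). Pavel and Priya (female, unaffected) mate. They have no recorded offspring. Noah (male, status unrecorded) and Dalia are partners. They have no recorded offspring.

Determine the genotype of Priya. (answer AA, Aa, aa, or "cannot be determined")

cannot be determined

Priya's phenotype allows AA or Aa, and no parent or child forces a single allele at both positions; consistent genotype assignments exist with Priya as AA or Aa.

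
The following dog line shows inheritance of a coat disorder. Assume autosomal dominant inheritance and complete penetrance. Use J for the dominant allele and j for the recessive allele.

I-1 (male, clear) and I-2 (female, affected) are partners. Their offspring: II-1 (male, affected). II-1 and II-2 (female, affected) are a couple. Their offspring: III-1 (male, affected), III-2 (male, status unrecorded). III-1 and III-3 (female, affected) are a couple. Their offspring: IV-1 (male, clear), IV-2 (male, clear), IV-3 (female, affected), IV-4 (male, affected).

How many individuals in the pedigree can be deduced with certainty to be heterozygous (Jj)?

3

Obligate heterozygotes: II-1 is affected so carries J and received j from I-1 (jj), so II-1 is Jj; III-1 is affected so carries J and passed j to IV-1 (jj), so III-1 is Jj; III-3 is affected so carries J and passed j to IV-1 (jj), so III-3 is Jj.
Every other individual is either homozygous by phenotype or has at least one consistent homozygous assignment, so the count is 3.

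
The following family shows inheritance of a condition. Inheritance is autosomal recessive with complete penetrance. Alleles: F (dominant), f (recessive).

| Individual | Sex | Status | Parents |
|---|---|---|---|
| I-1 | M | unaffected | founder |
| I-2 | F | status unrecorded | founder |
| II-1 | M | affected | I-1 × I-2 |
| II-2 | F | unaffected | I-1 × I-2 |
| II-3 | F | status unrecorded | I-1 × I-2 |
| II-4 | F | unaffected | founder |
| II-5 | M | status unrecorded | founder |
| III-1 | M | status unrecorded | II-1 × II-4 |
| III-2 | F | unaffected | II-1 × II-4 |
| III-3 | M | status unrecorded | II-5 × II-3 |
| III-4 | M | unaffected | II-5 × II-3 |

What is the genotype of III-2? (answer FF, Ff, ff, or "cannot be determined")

Ff

From phenotype alone, III-2 is FF or Ff.
III-2 is unaffected so carries F and received f from II-1 (ff), so III-2 is Ff.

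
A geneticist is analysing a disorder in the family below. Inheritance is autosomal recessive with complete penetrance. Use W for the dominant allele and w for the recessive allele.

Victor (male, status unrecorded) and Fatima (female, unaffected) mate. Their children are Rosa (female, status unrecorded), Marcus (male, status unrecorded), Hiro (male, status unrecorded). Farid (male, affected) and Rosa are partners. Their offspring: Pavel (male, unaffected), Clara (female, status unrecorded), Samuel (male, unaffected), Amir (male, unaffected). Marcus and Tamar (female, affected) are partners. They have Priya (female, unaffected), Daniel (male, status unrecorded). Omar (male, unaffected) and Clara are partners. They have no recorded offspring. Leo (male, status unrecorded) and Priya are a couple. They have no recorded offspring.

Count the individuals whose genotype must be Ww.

4

Obligate heterozygotes: Pavel is unaffected so carries W and received w from Farid (ww), so Pavel is Ww; Samuel is unaffected so carries W and received w from Farid (ww), so Samuel is Ww; Amir is unaffected so carries W and received w from Farid (ww), so Amir is Ww; Priya is unaffected so carries W and received w from Tamar (ww), so Priya is Ww.
Every other individual is either homozygous by phenotype or has at least one consistent homozygous assignment, so the count is 4.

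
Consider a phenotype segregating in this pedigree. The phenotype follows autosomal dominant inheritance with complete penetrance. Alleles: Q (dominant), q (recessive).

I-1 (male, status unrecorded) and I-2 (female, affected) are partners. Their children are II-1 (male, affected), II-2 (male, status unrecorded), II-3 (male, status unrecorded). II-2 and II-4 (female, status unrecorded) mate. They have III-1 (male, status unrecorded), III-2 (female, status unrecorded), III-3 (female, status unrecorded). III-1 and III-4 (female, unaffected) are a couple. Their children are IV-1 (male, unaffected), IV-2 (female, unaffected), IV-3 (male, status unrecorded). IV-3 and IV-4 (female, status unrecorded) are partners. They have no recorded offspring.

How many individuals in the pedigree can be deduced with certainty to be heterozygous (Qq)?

No individual's genotype is forced to Qq by the pedigree, so the count is 0.

0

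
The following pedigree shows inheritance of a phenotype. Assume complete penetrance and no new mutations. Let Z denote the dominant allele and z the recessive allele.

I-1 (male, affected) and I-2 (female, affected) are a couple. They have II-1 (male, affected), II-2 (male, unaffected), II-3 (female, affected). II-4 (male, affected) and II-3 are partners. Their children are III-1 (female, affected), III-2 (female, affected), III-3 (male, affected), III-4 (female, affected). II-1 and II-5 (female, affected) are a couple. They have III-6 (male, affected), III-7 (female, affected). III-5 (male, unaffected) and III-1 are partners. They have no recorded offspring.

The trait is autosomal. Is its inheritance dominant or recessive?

I-1 and I-2 are both affected yet have an unaffected child II-2. Under a recessive model two affected parents are homozygous and every child would be affected, so the trait cannot be recessive.

dominant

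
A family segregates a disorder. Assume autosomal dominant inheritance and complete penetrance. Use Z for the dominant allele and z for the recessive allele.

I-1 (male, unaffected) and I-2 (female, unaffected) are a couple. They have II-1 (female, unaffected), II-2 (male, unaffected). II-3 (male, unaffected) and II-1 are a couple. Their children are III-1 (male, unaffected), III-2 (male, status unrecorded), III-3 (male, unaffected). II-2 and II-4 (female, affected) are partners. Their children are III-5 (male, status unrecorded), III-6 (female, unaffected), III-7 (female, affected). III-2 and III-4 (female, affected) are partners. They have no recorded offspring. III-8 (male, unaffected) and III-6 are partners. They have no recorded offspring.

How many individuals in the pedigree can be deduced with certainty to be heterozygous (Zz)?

Obligate heterozygotes: II-4 is affected so carries Z and passed z to III-6 (zz), so II-4 is Zz; III-7 is affected so carries Z and received z from II-2 (zz), so III-7 is Zz.
Every other individual is either homozygous by phenotype or has at least one consistent homozygous assignment, so the count is 2.

2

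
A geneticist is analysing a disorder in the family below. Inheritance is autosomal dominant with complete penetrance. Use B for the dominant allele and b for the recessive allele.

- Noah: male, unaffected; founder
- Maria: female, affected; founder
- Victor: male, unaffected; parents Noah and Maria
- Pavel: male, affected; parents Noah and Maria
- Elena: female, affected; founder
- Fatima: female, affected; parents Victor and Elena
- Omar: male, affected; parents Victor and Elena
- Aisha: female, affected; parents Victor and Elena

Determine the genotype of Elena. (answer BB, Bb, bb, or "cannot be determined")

Elena's phenotype allows BB or Bb, and no parent or child forces a single allele at both positions; consistent genotype assignments exist with Elena as BB or Bb.

cannot be determined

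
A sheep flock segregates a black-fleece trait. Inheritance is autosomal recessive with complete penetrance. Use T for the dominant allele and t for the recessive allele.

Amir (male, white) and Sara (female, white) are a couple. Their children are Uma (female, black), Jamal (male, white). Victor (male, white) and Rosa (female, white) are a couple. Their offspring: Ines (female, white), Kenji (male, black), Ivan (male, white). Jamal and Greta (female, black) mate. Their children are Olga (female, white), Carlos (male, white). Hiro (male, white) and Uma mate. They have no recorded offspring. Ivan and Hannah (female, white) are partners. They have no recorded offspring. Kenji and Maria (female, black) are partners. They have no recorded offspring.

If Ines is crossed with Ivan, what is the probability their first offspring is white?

8/9

Victor is white so carries T and passed t to Kenji (tt), so Victor is Tt.
Rosa is white so carries T and passed t to Kenji (tt), so Rosa is Tt.
Ines is a white offspring of Victor (Tt) × Rosa (Tt), whose cross gives 1/4 TT : 1/2 Tt : 1/4 tt; conditioning on being white, Ines is TT with probability 1/3, Tt with probability 2/3.
Ivan is a white offspring of Victor (Tt) × Rosa (Tt), whose cross gives 1/4 TT : 1/2 Tt : 1/4 tt; conditioning on being white, Ivan is TT with probability 1/3, Tt with probability 2/3.
Summing over parental genotype combinations, P(offspring is white) = 1/9·1 + 2/9·1 + 2/9·1 + 4/9·3/4 = 8/9.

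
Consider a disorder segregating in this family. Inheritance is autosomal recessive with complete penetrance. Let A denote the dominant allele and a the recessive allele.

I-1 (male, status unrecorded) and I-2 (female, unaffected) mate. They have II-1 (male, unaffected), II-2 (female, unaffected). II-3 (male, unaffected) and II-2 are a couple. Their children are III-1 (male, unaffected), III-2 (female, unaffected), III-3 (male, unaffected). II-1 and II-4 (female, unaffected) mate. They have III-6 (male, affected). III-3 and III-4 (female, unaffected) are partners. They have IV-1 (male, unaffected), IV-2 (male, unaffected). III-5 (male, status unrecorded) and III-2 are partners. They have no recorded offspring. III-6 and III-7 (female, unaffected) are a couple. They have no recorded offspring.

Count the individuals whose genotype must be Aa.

Obligate heterozygotes: II-1 is unaffected so carries A and passed a to III-6 (aa), so II-1 is Aa; II-4 is unaffected so carries A and passed a to III-6 (aa), so II-4 is Aa.
Every other individual is either homozygous by phenotype or has at least one consistent homozygous assignment, so the count is 2.

2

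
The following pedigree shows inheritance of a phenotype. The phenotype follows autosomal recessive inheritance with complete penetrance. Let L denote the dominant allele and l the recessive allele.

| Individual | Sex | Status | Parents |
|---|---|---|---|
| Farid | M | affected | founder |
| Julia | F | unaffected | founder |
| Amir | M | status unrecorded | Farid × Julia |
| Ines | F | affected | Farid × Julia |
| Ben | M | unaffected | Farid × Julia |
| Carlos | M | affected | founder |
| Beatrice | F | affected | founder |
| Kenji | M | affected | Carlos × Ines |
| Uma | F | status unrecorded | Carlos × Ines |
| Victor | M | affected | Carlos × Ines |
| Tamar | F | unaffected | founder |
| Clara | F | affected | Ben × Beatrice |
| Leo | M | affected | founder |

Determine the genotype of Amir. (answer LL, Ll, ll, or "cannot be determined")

Amir's phenotype is unrecorded, and no parent or child forces a single allele at both positions; consistent genotype assignments exist with Amir as Ll or ll.

cannot be determined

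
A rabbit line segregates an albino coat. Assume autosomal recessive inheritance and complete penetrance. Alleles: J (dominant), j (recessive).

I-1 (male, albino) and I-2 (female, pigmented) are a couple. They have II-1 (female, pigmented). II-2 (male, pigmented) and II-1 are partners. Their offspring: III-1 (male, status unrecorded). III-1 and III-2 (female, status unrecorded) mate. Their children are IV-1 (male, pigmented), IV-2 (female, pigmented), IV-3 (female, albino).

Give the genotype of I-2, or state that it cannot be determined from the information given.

I-2's phenotype allows JJ or Jj, and no parent or child forces a single allele at both positions; consistent genotype assignments exist with I-2 as JJ or Jj.

cannot be determined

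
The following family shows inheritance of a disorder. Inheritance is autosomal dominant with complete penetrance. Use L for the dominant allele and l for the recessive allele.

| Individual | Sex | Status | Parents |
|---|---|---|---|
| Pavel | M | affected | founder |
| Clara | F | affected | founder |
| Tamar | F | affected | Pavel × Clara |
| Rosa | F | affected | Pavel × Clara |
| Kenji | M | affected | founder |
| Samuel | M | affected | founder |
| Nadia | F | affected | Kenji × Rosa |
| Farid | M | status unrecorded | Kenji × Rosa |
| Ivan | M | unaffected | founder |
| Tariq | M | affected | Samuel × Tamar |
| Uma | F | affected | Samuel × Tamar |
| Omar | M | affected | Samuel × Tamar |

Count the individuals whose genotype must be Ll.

No individual's genotype is forced to Ll by the pedigree, so the count is 0.

0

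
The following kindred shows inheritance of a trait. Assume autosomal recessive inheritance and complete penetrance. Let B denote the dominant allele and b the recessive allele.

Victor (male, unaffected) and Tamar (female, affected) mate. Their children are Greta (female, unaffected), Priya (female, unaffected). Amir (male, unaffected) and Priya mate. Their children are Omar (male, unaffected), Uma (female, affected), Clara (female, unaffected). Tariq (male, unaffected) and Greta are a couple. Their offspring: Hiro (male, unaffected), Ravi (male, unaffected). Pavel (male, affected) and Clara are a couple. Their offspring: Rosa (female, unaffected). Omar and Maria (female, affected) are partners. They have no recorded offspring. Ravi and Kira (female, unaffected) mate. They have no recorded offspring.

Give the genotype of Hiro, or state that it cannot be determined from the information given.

cannot be determined

Hiro's phenotype allows BB or Bb, and no parent or child forces a single allele at both positions; consistent genotype assignments exist with Hiro as BB or Bb.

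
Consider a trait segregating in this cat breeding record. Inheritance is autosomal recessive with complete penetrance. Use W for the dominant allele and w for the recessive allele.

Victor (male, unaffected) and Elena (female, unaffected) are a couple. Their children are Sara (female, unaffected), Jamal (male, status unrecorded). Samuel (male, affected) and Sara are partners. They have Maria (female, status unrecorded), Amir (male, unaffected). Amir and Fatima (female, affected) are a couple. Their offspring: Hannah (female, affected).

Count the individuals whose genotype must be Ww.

Obligate heterozygotes: Amir is unaffected so carries W and received w from Samuel (ww), so Amir is Ww.
Every other individual is either homozygous by phenotype or has at least one consistent homozygous assignment, so the count is 1.

1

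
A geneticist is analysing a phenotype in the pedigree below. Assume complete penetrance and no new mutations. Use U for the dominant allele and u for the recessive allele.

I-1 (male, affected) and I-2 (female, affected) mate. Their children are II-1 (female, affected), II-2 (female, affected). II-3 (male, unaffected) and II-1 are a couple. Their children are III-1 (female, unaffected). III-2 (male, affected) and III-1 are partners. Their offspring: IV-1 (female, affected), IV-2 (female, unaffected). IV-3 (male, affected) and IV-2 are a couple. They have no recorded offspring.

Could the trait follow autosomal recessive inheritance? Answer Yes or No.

A consistent assignment under autosomal recessive exists: I-1 uu, I-2 uu, II-1 uu, II-2 uu, II-3 UU, III-1 Uu, III-2 uu, IV-1 uu, IV-2 Uu, IV-3 uu.
In this assignment every recorded phenotype matches its genotype and every non-founder's genotype is obtainable from its parents' genotypes, so the pedigree is consistent.

Yes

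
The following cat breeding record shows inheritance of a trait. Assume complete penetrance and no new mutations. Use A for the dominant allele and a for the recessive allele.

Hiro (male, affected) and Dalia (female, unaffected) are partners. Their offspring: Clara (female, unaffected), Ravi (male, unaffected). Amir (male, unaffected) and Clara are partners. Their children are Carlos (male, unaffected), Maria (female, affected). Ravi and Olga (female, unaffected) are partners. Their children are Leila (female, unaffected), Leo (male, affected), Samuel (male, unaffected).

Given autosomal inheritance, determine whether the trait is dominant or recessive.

Amir and Clara are both unaffected yet have an affected child Maria. Under dominance, an affected child requires at least one affected parent, so the trait cannot be dominant.

recessive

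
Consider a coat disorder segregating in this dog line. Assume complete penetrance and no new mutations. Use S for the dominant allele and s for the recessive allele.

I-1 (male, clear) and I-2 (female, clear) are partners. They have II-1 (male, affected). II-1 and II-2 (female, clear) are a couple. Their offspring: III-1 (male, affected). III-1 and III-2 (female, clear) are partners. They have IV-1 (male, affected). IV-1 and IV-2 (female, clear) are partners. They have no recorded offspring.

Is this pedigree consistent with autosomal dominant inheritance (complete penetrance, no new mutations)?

No

Under autosomal dominant, II-1 (affected, male) cannot arise from I-1 (clear) × I-2 (clear).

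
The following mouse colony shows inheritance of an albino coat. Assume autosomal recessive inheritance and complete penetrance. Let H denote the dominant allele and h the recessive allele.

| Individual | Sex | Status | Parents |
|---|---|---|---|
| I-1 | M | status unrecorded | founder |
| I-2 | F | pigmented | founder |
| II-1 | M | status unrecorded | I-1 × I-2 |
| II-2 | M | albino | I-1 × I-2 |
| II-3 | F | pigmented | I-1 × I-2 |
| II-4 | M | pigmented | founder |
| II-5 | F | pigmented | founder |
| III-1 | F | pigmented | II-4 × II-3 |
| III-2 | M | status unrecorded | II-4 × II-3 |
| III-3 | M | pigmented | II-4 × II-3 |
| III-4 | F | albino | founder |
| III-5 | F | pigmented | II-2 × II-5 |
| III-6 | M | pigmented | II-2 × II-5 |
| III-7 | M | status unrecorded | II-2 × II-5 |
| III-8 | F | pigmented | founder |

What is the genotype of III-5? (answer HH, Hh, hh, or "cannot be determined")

From phenotype alone, III-5 is HH or Hh.
III-5 is pigmented so carries H and received h from II-2 (hh), so III-5 is Hh.

Hh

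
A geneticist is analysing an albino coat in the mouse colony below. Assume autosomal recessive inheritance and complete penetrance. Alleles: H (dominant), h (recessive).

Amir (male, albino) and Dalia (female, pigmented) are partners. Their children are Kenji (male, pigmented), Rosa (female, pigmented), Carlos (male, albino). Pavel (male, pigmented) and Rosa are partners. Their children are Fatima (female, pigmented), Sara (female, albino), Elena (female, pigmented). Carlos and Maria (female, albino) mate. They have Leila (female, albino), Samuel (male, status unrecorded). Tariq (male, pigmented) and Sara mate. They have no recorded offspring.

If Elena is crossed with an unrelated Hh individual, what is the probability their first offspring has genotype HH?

Pavel is pigmented so carries H and passed h to Sara (hh), so Pavel is Hh.
Rosa is pigmented so carries H and received h from Amir (hh), so Rosa is Hh.
Elena is a pigmented offspring of Pavel (Hh) × Rosa (Hh), whose cross gives 1/4 HH : 1/2 Hh : 1/4 hh; conditioning on being pigmented, Elena is HH with probability 1/3, Hh with probability 2/3.
Summing over parental genotype combinations, P(offspring has genotype HH) = 1/3·1/2 + 2/3·1/4 = 1/3.

1/3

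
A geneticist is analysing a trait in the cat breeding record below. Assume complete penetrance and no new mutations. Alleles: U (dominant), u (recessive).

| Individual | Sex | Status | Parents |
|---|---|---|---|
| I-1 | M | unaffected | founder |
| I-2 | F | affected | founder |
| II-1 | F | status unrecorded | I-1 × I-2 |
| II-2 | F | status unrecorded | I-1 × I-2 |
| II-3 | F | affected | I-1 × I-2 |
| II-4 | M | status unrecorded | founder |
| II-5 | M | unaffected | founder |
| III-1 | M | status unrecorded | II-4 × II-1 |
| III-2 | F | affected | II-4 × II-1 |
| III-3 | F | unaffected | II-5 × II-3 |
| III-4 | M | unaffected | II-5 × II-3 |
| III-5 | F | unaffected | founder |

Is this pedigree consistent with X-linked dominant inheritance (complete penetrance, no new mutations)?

Yes

A consistent assignment under X-linked dominant exists: I-1 X^u Y, I-2 X^U X^U, II-1 X^U X^u, II-2 X^U X^u, II-3 X^U X^u, II-4 X^U Y, II-5 X^u Y, III-1 X^U Y, III-2 X^U X^U, III-3 X^u X^u, III-4 X^u Y, III-5 X^u X^u.
In this assignment every recorded phenotype matches its genotype and every non-founder's genotype is obtainable from its parents' genotypes, so the pedigree is consistent.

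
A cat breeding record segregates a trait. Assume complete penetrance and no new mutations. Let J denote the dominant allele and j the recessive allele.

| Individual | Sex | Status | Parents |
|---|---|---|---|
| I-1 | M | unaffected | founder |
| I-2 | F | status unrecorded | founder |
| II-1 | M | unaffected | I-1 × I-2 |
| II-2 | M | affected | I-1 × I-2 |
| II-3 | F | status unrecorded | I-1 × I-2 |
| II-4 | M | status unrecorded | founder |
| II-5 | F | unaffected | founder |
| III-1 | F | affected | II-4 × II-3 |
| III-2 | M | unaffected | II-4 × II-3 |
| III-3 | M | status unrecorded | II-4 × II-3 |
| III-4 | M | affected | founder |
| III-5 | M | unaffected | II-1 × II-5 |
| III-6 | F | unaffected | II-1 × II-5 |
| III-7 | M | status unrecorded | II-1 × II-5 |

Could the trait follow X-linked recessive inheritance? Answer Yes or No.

A consistent assignment under X-linked recessive exists: I-1 X^J Y, I-2 X^J X^j, II-1 X^J Y, II-2 X^j Y, II-3 X^J X^j, II-4 X^j Y, II-5 X^J X^J, III-1 X^j X^j, III-2 X^J Y, III-3 X^J Y, III-4 X^j Y, III-5 X^J Y, III-6 X^J X^J, III-7 X^J Y.
In this assignment every recorded phenotype matches its genotype and every non-founder's genotype is obtainable from its parents' genotypes, so the pedigree is consistent.

Yes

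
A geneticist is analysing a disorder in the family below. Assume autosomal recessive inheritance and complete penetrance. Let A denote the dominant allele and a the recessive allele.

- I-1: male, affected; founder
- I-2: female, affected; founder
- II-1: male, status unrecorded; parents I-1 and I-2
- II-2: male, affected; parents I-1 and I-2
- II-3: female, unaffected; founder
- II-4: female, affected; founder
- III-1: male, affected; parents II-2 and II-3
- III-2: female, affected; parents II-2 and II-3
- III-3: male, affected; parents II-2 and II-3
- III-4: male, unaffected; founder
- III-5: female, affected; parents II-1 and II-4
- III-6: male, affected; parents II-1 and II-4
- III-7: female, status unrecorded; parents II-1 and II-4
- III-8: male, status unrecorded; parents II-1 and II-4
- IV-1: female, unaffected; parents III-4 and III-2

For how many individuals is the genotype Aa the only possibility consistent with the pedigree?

2

Obligate heterozygotes: II-3 is unaffected so carries A and passed a to III-1 (aa), so II-3 is Aa; IV-1 is unaffected so carries A and received a from III-2 (aa), so IV-1 is Aa.
Every other individual is either homozygous by phenotype or has at least one consistent homozygous assignment, so the count is 2.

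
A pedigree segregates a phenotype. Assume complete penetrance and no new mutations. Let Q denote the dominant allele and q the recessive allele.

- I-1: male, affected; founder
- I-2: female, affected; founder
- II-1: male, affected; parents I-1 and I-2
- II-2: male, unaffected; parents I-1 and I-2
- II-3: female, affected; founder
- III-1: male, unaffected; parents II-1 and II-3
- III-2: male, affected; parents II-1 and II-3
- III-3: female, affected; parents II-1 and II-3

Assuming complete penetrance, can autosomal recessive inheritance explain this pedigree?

No

Under autosomal recessive, II-2 (unaffected, male) cannot arise from I-1 (affected) × I-2 (affected).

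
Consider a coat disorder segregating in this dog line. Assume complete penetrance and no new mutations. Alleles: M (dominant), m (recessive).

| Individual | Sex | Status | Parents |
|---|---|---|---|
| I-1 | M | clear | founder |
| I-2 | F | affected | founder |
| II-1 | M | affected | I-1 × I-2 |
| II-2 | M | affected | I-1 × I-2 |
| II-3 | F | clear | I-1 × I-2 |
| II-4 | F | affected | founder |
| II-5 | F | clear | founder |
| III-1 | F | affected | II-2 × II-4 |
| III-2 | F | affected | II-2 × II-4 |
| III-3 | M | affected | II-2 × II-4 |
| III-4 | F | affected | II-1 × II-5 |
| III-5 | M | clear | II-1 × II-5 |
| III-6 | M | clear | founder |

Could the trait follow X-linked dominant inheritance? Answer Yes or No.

Yes

A consistent assignment under X-linked dominant exists: I-1 X^m Y, I-2 X^M X^m, II-1 X^M Y, II-2 X^M Y, II-3 X^m X^m, II-4 X^M X^M, II-5 X^m X^m, III-1 X^M X^M, III-2 X^M X^M, III-3 X^M Y, III-4 X^M X^m, III-5 X^m Y, III-6 X^m Y.
In this assignment every recorded phenotype matches its genotype and every non-founder's genotype is obtainable from its parents' genotypes, so the pedigree is consistent.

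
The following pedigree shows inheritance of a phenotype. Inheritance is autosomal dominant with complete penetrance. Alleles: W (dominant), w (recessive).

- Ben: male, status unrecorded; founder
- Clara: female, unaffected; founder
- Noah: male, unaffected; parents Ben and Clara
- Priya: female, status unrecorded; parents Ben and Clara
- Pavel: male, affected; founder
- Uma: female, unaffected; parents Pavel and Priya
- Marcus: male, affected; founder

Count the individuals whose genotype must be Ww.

Obligate heterozygotes: Pavel is affected so carries W and passed w to Uma (ww), so Pavel is Ww.
Every other individual is either homozygous by phenotype or has at least one consistent homozygous assignment, so the count is 1.

1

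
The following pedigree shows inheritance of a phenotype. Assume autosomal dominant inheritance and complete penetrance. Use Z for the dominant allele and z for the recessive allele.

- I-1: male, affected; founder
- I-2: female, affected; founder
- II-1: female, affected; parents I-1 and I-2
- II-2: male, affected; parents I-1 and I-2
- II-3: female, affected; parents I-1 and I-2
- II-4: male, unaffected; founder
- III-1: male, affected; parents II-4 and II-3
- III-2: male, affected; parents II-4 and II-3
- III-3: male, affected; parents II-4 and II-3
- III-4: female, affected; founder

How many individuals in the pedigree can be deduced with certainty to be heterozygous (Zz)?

3

Obligate heterozygotes: III-1 is affected so carries Z and received z from II-4 (zz), so III-1 is Zz; III-2 is affected so carries Z and received z from II-4 (zz), so III-2 is Zz; III-3 is affected so carries Z and received z from II-4 (zz), so III-3 is Zz.
Every other individual is either homozygous by phenotype or has at least one consistent homozygous assignment, so the count is 3.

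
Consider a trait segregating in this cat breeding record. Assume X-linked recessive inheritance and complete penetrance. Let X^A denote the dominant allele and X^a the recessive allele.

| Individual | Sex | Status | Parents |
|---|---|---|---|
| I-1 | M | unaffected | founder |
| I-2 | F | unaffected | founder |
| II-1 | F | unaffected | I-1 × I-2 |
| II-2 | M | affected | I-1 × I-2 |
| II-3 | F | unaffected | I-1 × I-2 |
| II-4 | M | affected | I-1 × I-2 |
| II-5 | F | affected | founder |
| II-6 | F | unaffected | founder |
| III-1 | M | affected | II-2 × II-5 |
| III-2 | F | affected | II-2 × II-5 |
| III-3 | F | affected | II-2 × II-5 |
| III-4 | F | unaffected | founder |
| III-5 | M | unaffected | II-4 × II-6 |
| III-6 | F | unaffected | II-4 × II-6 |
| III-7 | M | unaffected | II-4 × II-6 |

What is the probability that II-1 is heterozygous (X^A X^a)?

I-1 is unaffected, so I-1 is X^A Y.
I-2 is unaffected so carries A and passed a to II-2 (X^a Y), so I-2 is X^A X^a.
Their cross gives offspring ratios 1/2 X^A X^A : 1/2 X^A X^a. Conditioning on II-1 being unaffected, P(X^A X^a) = 1/2 / 1 = 1/2.

1/2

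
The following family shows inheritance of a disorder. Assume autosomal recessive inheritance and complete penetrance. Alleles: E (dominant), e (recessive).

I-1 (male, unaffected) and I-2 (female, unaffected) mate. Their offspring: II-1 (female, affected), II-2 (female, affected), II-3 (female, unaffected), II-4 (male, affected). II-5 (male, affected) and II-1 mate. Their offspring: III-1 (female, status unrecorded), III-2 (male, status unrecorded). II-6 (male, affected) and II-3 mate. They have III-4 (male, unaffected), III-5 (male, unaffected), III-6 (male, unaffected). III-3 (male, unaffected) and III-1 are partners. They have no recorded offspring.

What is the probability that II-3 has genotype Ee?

1/5

I-1 is unaffected so carries E and passed e to II-1 (ee), so I-1 is Ee.
I-2 is unaffected so carries E and passed e to II-1 (ee), so I-2 is Ee.
Their cross gives offspring ratios 1/4 EE : 1/2 Ee : 1/4 ee. Conditioning on II-3 being unaffected, P(Ee) = 1/2 / 3/4 = 2/3 before taking II-3's own offspring into account.
II-6 is affected, so II-6 is ee.
Now use II-3's offspring. Probability of each recorded status — unaffected son III-4: 1/2 if II-3 is Ee, 1 if EE; unaffected son III-5: 1/2 if II-3 is Ee, 1 if EE; unaffected son III-6: 1/2 if II-3 is Ee, 1 if EE.
Bayes: P(Ee) = 2/3·1/8 / (2/3·1/8 + 1/3·1) = 1/5.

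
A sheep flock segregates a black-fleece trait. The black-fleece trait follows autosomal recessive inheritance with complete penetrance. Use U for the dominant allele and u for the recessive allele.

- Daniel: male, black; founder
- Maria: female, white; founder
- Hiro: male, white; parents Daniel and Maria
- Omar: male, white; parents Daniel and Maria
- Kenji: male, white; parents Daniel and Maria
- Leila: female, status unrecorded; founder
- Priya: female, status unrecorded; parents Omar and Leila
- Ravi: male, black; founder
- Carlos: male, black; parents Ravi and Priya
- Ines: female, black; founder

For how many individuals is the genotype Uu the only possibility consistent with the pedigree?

3

Obligate heterozygotes: Hiro is white so carries U and received u from Daniel (uu), so Hiro is Uu; Omar is white so carries U and received u from Daniel (uu), so Omar is Uu; Kenji is white so carries U and received u from Daniel (uu), so Kenji is Uu.
Every other individual is either homozygous by phenotype or has at least one consistent homozygous assignment, so the count is 3.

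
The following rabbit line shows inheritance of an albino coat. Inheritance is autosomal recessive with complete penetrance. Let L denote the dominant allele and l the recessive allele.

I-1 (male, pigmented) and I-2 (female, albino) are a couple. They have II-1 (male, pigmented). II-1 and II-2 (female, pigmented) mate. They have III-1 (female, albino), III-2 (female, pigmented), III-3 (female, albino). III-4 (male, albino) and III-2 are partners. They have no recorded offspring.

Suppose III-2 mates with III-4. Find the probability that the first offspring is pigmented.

2/3

II-1 is pigmented so carries L and received l from I-2 (ll), so II-1 is Ll.
II-2 is pigmented so carries L and passed l to III-1 (ll), so II-2 is Ll.
III-2 is a pigmented offspring of II-1 (Ll) × II-2 (Ll), whose cross gives 1/4 LL : 1/2 Ll : 1/4 ll; conditioning on being pigmented, III-2 is LL with probability 1/3, Ll with probability 2/3.
III-4 is albino, so III-4 is ll.
Summing over parental genotype combinations, P(offspring is pigmented) = 1/3·1 + 2/3·1/2 = 2/3.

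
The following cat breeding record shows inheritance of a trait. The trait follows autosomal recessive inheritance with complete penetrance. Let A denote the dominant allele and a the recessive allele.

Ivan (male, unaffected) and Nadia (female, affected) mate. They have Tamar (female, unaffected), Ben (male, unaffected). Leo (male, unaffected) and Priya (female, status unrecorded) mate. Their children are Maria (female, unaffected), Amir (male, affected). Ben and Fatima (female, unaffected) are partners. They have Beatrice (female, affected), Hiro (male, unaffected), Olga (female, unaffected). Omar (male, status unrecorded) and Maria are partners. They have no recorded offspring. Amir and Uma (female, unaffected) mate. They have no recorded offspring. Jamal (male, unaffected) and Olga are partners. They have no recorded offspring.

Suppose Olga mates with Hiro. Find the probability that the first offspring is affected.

1/9

Ben is unaffected so carries A and received a from Nadia (aa), so Ben is Aa.
Fatima is unaffected so carries A and passed a to Beatrice (aa), so Fatima is Aa.
Olga is an unaffected offspring of Ben (Aa) × Fatima (Aa), whose cross gives 1/4 AA : 1/2 Aa : 1/4 aa; conditioning on being unaffected, Olga is AA with probability 1/3, Aa with probability 2/3.
Hiro is an unaffected offspring of Ben (Aa) × Fatima (Aa), whose cross gives 1/4 AA : 1/2 Aa : 1/4 aa; conditioning on being unaffected, Hiro is AA with probability 1/3, Aa with probability 2/3.
Summing over parental genotype combinations, P(offspring is affected) = 4/9·1/4 = 1/9.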